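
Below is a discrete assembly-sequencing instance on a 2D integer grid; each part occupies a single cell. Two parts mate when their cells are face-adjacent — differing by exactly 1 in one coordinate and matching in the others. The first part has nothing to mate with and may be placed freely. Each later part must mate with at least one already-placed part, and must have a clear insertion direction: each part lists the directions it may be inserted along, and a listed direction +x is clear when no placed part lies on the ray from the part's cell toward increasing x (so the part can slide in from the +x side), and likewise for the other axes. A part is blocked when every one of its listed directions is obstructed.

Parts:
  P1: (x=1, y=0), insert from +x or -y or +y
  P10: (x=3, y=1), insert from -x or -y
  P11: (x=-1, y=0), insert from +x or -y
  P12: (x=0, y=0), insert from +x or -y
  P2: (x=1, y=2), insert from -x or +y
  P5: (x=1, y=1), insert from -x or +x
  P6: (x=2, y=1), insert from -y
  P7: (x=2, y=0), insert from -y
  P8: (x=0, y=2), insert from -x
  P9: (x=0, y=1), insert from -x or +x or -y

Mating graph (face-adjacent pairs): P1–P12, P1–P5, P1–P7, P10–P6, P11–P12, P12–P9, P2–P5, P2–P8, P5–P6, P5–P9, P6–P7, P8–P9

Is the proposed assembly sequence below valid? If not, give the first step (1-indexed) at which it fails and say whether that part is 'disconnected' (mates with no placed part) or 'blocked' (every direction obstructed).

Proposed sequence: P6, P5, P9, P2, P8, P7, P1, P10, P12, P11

Valid

1. P6@(2, 1) [-y clear] — {P6}
2. P5@(1, 1) [-x clear] — {P5, P6}
3. P9@(0, 1) [-x clear] — {P5, P6, P9}
4. P2@(1, 2) [-x clear] — {P2, P5, P6, P9}
5. P8@(0, 2) [-x clear] — {P2, P5, P6, P8, P9}
6. P7@(2, 0) [-y clear] — {P2, P5, P6, P7, P8, P9}
7. P1@(1, 0) [-y clear] — {P1, P2, P5, P6, P7, P8, P9}
8. P10@(3, 1) [-y clear] — {P1, P10, P2, P5, P6, P7, P8, P9}
9. P12@(0, 0) [-y clear] — {P1, P10, P12, P2, P5, P6, P7, P8, P9}
10. P11@(-1, 0) [-y clear] — {P1, P10, P11, P12, P2, P5, P6, P7, P8, P9}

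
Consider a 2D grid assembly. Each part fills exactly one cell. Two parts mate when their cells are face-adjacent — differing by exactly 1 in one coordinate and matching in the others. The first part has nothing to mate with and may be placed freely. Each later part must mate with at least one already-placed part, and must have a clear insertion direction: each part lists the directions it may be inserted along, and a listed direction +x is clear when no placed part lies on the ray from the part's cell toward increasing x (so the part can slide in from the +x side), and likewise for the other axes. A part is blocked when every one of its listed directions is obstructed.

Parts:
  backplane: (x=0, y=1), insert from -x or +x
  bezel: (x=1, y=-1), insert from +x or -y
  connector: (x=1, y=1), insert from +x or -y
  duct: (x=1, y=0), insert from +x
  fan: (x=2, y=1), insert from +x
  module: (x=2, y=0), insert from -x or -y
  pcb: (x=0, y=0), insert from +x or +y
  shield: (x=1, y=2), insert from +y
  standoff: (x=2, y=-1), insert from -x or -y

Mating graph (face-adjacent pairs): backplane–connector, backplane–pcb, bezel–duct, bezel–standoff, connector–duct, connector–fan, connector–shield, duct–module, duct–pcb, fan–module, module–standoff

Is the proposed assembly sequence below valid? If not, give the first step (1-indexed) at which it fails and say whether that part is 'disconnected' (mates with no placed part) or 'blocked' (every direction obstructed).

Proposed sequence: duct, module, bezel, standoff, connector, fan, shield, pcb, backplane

1. duct@(1, 0) [+x clear] — {duct}
2. module@(2, 0) [-y clear] — {duct, module}
3. bezel@(1, -1) [+x clear] — {bezel, duct, module}
4. standoff@(2, -1) [-y clear] — {bezel, duct, module, standoff}
5. connector@(1, 1) [+x clear] — {bezel, connector, duct, module, standoff}
6. fan@(2, 1) [+x clear] — {bezel, connector, duct, fan, module, standoff}
7. shield@(1, 2) [+y clear] — {bezel, connector, duct, fan, module, shield, standoff}
8. pcb@(0, 0) [+y clear] — {bezel, connector, duct, fan, module, pcb, shield, standoff}
9. backplane@(0, 1) [-x clear] — {backplane, bezel, connector, duct, fan, module, pcb, shield, standoff}

Valid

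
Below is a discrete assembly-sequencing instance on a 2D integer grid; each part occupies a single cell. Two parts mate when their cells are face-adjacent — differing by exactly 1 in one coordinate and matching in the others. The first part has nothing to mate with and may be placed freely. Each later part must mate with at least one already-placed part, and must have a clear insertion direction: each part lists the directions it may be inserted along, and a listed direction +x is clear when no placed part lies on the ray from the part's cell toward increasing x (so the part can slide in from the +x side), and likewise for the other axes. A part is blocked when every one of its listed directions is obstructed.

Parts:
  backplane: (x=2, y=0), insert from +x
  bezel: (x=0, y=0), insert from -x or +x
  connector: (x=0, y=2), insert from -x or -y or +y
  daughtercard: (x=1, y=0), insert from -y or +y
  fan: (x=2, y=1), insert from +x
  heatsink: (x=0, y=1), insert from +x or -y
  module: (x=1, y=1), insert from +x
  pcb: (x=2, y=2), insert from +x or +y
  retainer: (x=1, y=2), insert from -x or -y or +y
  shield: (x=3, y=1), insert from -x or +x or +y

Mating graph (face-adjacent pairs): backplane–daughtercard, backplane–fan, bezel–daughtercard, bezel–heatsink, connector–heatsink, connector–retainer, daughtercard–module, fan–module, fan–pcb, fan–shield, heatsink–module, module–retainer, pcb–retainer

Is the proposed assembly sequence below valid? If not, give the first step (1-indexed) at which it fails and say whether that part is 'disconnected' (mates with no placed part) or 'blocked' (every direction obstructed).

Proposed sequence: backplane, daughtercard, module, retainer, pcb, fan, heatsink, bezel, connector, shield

Valid

1. backplane@(2, 0) [+x clear] — {backplane}
2. daughtercard@(1, 0) [-y clear] — {backplane, daughtercard}
3. module@(1, 1) [+x clear] — {backplane, daughtercard, module}
4. retainer@(1, 2) [-x clear] — {backplane, daughtercard, module, retainer}
5. pcb@(2, 2) [+x clear] — {backplane, daughtercard, module, pcb, retainer}
6. fan@(2, 1) [+x clear] — {backplane, daughtercard, fan, module, pcb, retainer}
7. heatsink@(0, 1) [-y clear] — {backplane, daughtercard, fan, heatsink, module, pcb, retainer}
8. bezel@(0, 0) [-x clear] — {backplane, bezel, daughtercard, fan, heatsink, module, pcb, retainer}
9. connector@(0, 2) [-x clear] — {backplane, bezel, connector, daughtercard, fan, heatsink, module, pcb, retainer}
10. shield@(3, 1) [+x clear] — {backplane, bezel, connector, daughtercard, fan, heatsink, module, pcb, retainer, shield}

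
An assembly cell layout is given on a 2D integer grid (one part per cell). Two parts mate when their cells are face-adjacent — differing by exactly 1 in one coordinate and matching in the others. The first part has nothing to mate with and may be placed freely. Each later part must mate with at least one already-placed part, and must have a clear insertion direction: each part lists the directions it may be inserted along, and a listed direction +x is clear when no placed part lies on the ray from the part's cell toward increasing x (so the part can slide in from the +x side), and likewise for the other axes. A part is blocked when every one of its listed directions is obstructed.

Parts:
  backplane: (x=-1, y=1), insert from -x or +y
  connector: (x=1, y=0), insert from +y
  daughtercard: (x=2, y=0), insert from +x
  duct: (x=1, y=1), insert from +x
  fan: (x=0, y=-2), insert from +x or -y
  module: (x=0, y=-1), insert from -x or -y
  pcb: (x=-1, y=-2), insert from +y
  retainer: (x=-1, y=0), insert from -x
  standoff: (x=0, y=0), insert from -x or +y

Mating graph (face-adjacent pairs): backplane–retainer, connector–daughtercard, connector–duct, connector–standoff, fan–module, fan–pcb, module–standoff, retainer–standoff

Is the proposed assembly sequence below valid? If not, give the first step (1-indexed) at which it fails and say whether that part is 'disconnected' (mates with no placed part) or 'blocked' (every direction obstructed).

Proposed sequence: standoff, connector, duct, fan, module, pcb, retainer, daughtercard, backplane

Invalid at step 4 (disconnected)

1. standoff@(0, 0) [-x clear] — {standoff}
2. connector@(1, 0) [+y clear] — {connector, standoff}
3. duct@(1, 1) [+x clear] — {connector, duct, standoff}
4. fan@(0, -2) — no placed neighbour ⇒ disconnected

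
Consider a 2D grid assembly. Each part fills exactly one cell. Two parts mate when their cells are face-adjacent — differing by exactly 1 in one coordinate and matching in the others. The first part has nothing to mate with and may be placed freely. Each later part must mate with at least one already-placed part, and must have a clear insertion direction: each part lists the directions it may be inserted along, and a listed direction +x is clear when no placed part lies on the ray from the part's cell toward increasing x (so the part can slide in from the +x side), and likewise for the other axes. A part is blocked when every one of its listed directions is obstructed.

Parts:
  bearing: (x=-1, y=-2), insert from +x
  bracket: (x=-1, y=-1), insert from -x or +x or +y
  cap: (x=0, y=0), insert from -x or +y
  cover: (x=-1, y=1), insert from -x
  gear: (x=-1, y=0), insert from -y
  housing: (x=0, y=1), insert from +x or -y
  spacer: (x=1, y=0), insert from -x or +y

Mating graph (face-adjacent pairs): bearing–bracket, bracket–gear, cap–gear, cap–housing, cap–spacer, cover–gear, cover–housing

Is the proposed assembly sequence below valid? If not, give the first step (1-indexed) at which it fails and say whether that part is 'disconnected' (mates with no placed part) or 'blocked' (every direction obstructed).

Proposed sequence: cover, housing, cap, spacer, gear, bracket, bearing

Valid

1. cover@(-1, 1) [-x clear] — {cover}
2. housing@(0, 1) [+x clear] — {cover, housing}
3. cap@(0, 0) [-x clear] — {cap, cover, housing}
4. spacer@(1, 0) [+y clear] — {cap, cover, housing, spacer}
5. gear@(-1, 0) [-y clear] — {cap, cover, gear, housing, spacer}
6. bracket@(-1, -1) [-x clear] — {bracket, cap, cover, gear, housing, spacer}
7. bearing@(-1, -2) [+x clear] — {bearing, bracket, cap, cover, gear, housing, spacer}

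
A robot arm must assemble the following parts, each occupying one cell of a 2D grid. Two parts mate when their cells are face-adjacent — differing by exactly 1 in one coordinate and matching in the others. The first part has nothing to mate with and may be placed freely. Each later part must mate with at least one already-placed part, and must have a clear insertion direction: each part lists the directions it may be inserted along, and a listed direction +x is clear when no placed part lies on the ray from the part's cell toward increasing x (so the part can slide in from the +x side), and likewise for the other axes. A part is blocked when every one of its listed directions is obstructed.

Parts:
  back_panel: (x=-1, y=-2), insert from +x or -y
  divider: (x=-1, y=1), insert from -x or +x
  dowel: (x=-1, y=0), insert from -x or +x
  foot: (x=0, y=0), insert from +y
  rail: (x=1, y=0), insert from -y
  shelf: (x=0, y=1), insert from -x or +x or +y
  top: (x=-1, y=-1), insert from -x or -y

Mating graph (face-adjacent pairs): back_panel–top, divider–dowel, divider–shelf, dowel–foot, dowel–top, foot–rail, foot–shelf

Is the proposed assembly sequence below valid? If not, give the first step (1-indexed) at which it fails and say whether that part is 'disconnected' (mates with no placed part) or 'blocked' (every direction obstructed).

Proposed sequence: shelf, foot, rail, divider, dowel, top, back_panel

Invalid at step 2 (blocked)

1. shelf@(0, 1) [-x clear] — {shelf}
2. foot@(0, 0) — +y all obstructed ⇒ blocked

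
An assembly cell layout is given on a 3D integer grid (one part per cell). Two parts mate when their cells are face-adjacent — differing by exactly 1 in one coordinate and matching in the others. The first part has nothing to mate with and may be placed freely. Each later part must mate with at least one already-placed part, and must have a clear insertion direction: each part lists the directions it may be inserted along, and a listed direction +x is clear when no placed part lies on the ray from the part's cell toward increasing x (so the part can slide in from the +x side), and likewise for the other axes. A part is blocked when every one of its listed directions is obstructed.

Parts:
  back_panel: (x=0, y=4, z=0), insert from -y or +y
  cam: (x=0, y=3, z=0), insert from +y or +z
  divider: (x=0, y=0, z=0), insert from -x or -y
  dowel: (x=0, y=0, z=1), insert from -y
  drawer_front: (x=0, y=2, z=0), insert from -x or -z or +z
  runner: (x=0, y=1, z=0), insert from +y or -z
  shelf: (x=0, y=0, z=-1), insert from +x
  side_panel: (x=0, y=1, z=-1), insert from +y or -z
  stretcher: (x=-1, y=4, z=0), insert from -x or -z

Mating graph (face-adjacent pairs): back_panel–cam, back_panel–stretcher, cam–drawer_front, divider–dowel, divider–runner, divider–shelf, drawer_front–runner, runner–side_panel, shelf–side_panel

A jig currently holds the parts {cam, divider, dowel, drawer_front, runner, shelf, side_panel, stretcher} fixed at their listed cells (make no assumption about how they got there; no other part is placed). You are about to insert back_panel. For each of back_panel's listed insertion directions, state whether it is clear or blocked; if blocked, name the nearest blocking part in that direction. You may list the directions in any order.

-y: nearest on ray is cam@(0, 3, 0) ⇒ blocked
+y: ray from back_panel(0, 4, 0) has no placed part ⇒ clear

+y: clear; -y: blocked by cam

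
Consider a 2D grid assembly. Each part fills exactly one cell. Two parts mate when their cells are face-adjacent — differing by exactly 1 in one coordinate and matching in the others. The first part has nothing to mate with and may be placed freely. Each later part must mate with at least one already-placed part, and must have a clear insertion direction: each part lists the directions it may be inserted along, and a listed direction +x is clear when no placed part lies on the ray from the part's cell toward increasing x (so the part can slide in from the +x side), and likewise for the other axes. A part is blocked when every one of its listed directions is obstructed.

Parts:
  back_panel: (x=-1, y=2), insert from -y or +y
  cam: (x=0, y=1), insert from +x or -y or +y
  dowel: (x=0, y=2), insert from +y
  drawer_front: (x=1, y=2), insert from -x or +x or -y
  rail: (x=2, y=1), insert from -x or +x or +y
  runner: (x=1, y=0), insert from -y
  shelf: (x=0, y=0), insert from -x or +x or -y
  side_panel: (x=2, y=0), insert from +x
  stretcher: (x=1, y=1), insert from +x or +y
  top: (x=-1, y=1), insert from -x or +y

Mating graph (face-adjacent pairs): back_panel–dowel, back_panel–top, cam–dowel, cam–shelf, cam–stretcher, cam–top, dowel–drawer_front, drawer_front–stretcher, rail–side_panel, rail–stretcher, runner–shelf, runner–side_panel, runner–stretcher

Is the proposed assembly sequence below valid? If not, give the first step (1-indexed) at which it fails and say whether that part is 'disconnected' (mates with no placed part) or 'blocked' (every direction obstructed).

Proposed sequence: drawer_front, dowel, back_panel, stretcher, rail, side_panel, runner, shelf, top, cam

Invalid at step 10 (blocked)

1. drawer_front@(1, 2) [-x clear] — {drawer_front}
2. dowel@(0, 2) [+y clear] — {dowel, drawer_front}
3. back_panel@(-1, 2) [-y clear] — {back_panel, dowel, drawer_front}
4. stretcher@(1, 1) [+x clear] — {back_panel, dowel, drawer_front, stretcher}
5. rail@(2, 1) [+x clear] — {back_panel, dowel, drawer_front, rail, stretcher}
6. side_panel@(2, 0) [+x clear] — {back_panel, dowel, drawer_front, rail, side_panel, stretcher}
7. runner@(1, 0) [-y clear] — {back_panel, dowel, drawer_front, rail, runner, side_panel, stretcher}
8. shelf@(0, 0) [-x clear] — {back_panel, dowel, drawer_front, rail, runner, shelf, side_panel, stretcher}
9. top@(-1, 1) [-x clear] — {back_panel, dowel, drawer_front, rail, runner, shelf, side_panel, stretcher, top}
10. cam@(0, 1) — +x/-y/+y all obstructed ⇒ blocked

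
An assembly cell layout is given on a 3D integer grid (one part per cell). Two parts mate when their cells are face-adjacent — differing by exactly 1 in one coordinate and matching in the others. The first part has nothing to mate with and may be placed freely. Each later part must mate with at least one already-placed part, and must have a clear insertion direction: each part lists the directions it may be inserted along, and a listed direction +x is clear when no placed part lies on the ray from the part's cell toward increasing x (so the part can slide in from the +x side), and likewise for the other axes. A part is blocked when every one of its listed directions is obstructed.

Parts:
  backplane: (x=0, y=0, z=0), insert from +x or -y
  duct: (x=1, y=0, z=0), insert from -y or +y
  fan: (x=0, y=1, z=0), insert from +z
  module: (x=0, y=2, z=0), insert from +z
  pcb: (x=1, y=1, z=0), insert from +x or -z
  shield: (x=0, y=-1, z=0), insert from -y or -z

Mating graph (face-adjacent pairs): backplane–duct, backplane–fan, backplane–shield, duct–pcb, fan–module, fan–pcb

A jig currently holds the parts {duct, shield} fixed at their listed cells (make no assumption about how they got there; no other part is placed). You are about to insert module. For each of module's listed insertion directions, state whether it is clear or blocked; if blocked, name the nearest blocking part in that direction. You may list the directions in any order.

+z: ray from module(0, 2, 0) has no placed part ⇒ clear

+z: clear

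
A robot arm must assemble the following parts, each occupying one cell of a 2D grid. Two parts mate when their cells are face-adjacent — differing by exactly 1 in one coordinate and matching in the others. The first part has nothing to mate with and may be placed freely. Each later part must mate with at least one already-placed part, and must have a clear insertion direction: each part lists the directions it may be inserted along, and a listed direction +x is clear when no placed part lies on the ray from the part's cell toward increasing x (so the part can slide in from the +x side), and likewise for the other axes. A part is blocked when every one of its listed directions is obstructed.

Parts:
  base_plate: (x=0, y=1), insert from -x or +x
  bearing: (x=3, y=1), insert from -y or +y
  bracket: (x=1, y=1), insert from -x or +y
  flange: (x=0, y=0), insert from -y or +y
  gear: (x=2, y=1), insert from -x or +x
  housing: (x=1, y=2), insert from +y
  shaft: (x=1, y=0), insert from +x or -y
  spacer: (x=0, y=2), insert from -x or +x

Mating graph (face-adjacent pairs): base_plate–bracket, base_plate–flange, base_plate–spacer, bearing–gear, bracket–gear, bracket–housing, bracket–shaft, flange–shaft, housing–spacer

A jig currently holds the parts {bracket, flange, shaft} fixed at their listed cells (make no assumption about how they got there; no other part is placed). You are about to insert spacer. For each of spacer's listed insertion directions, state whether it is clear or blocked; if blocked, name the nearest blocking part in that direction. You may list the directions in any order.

+x: clear; -x: clear

-x: ray from spacer(0, 2) has no placed part ⇒ clear
+x: ray from spacer(0, 2) has no placed part ⇒ clear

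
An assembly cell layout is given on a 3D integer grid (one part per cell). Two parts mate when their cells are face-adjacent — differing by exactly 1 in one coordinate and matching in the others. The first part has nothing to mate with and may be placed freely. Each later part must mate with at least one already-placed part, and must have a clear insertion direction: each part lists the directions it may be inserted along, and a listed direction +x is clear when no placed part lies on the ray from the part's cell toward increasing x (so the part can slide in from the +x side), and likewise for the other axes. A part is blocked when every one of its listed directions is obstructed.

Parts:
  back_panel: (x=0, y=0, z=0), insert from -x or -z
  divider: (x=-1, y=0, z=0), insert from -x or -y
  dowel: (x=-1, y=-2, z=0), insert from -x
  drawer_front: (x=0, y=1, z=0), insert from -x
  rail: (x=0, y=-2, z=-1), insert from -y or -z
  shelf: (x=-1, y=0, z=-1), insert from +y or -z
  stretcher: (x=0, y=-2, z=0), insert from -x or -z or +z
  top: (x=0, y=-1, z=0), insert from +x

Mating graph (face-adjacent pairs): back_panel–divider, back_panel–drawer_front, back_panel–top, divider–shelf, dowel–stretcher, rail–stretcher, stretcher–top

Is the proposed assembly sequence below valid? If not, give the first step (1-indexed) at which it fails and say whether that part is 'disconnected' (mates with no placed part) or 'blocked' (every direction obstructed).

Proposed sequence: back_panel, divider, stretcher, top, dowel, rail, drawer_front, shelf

1. back_panel@(0, 0, 0) [-x clear] — {back_panel}
2. divider@(-1, 0, 0) [-x clear] — {back_panel, divider}
3. stretcher@(0, -2, 0) — no placed neighbour ⇒ disconnected

Invalid at step 3 (disconnected)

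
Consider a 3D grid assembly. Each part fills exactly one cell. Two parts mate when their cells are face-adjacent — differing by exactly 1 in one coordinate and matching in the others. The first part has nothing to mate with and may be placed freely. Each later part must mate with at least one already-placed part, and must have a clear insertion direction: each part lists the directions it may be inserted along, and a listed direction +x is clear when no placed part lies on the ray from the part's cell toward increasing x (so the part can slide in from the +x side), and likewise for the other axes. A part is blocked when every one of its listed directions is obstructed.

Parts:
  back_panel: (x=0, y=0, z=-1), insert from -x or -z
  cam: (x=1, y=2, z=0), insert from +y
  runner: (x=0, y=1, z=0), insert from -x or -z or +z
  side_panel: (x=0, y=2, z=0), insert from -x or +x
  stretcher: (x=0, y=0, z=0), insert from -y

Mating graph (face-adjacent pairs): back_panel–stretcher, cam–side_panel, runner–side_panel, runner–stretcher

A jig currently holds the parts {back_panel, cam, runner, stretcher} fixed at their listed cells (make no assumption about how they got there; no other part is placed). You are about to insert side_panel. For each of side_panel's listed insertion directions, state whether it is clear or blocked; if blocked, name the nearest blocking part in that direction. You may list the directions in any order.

-x: ray from side_panel(0, 2, 0) has no placed part ⇒ clear
+x: nearest on ray is cam@(1, 2, 0) ⇒ blocked

+x: blocked by cam; -x: clear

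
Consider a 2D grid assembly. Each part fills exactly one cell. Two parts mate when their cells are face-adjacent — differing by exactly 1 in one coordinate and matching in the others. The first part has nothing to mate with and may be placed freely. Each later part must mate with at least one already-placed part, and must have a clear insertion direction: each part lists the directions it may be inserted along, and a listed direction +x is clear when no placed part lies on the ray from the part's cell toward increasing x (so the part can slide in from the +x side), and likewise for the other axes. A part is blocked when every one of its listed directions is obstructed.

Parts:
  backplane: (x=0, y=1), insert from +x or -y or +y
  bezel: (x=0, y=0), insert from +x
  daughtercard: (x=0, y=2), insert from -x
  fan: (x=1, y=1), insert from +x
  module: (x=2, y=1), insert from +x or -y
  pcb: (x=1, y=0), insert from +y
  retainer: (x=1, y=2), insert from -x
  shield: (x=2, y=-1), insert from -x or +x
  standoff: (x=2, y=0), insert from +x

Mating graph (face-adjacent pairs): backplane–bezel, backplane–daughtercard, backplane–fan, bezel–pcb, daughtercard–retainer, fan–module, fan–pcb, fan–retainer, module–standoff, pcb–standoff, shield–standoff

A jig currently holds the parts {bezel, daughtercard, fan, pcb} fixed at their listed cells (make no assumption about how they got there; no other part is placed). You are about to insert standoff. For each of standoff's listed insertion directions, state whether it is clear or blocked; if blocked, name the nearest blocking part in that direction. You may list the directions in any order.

+x: ray from standoff(2, 0) has no placed part ⇒ clear

+x: clear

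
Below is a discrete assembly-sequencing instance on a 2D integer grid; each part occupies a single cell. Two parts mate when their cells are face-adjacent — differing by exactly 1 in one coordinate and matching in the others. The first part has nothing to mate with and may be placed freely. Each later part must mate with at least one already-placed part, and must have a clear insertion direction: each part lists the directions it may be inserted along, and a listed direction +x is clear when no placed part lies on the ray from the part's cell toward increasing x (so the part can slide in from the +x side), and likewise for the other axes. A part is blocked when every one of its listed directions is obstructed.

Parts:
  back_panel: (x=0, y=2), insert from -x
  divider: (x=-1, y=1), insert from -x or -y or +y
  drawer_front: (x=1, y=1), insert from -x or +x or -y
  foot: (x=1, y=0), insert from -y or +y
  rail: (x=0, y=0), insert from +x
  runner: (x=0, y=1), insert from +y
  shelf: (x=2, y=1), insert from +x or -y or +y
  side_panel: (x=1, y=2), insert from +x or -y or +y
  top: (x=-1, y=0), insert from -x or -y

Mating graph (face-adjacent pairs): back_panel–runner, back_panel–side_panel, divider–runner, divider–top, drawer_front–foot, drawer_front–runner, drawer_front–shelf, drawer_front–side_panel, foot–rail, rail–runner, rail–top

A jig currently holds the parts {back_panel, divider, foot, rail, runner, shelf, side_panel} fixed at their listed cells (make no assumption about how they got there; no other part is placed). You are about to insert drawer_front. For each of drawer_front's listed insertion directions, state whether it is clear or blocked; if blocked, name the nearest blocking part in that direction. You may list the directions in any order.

+x: blocked by shelf; -x: blocked by runner; -y: blocked by foot

-x: nearest on ray is runner@(0, 1) ⇒ blocked
+x: nearest on ray is shelf@(2, 1) ⇒ blocked
-y: nearest on ray is foot@(1, 0) ⇒ blocked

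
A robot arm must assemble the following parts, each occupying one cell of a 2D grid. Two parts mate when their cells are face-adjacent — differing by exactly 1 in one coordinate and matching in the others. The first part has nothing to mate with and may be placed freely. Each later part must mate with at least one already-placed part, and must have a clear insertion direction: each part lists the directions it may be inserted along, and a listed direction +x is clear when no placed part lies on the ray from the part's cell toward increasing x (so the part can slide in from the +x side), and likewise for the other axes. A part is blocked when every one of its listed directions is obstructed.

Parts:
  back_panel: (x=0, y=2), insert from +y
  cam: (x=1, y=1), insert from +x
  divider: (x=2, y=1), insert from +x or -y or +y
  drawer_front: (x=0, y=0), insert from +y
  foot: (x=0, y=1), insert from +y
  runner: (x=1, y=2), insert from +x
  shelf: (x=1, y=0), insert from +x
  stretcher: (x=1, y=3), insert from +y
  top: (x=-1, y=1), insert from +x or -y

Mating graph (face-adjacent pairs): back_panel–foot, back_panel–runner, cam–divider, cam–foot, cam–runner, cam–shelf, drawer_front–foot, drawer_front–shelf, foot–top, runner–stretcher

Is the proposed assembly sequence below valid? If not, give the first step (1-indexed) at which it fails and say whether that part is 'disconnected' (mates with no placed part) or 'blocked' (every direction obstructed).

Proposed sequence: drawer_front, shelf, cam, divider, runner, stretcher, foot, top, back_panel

Valid

1. drawer_front@(0, 0) [+y clear] — {drawer_front}
2. shelf@(1, 0) [+x clear] — {drawer_front, shelf}
3. cam@(1, 1) [+x clear] — {cam, drawer_front, shelf}
4. divider@(2, 1) [+x clear] — {cam, divider, drawer_front, shelf}
5. runner@(1, 2) [+x clear] — {cam, divider, drawer_front, runner, shelf}
6. stretcher@(1, 3) [+y clear] — {cam, divider, drawer_front, runner, shelf, stretcher}
7. foot@(0, 1) [+y clear] — {cam, divider, drawer_front, foot, runner, shelf, stretcher}
8. top@(-1, 1) [-y clear] — {cam, divider, drawer_front, foot, runner, shelf, stretcher, top}
9. back_panel@(0, 2) [+y clear] — {back_panel, cam, divider, drawer_front, foot, runner, shelf, stretcher, top}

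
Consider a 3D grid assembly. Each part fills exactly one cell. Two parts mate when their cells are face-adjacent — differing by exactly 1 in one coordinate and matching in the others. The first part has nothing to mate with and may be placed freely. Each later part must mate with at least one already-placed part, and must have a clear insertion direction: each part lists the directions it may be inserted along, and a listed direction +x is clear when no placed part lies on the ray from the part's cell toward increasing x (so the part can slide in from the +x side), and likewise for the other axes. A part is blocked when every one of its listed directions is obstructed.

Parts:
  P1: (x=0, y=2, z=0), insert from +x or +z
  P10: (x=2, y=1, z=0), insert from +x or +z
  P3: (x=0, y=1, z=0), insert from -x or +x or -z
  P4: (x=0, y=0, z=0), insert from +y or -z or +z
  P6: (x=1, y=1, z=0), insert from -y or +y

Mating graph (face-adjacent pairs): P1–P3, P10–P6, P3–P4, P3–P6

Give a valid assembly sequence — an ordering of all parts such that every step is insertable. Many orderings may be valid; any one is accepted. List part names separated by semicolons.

P6; P10; P3; P4; P1

1. P6@(1, 1, 0) [-y clear] — {P6}
2. P10@(2, 1, 0) [+x clear] — {P10, P6}
3. P3@(0, 1, 0) [-x clear] — {P10, P3, P6}
4. P4@(0, 0, 0) [-z clear] — {P10, P3, P4, P6}
5. P1@(0, 2, 0) [+x clear] — {P1, P10, P3, P4, P6}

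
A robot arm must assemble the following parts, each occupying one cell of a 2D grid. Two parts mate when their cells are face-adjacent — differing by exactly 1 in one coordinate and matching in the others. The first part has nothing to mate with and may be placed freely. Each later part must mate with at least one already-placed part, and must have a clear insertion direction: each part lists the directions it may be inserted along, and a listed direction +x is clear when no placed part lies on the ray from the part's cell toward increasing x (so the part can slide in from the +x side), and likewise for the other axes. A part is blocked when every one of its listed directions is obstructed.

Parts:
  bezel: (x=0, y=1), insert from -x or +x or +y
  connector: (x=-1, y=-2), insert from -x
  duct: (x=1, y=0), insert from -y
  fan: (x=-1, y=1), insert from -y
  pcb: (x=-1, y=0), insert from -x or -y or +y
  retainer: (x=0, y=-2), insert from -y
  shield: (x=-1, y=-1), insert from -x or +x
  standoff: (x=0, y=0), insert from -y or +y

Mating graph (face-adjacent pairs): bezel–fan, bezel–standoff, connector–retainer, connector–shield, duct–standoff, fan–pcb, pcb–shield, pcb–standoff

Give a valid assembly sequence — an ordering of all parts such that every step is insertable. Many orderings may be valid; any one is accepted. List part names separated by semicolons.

standoff; bezel; duct; fan; pcb; shield; connector; retainer

1. standoff@(0, 0) [-y clear] — {standoff}
2. bezel@(0, 1) [-x clear] — {bezel, standoff}
3. duct@(1, 0) [-y clear] — {bezel, duct, standoff}
4. fan@(-1, 1) [-y clear] — {bezel, duct, fan, standoff}
5. pcb@(-1, 0) [-x clear] — {bezel, duct, fan, pcb, standoff}
6. shield@(-1, -1) [-x clear] — {bezel, duct, fan, pcb, shield, standoff}
7. connector@(-1, -2) [-x clear] — {bezel, connector, duct, fan, pcb, shield, standoff}
8. retainer@(0, -2) [-y clear] — {bezel, connector, duct, fan, pcb, retainer, shield, standoff}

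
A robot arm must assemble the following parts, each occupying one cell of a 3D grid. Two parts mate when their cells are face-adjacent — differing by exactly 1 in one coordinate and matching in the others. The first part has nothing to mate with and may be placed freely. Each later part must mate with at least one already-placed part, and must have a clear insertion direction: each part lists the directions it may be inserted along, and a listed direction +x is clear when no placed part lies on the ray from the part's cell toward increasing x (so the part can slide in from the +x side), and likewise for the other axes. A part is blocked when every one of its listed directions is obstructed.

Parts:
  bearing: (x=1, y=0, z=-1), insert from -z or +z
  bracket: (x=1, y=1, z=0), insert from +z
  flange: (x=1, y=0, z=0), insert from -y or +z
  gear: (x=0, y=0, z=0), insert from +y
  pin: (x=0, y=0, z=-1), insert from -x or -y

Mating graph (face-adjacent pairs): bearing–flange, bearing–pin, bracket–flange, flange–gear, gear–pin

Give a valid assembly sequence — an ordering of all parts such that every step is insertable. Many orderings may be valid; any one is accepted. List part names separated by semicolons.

bracket; flange; gear; bearing; pin

1. bracket@(1, 1, 0) [+z clear] — {bracket}
2. flange@(1, 0, 0) [-y clear] — {bracket, flange}
3. gear@(0, 0, 0) [+y clear] — {bracket, flange, gear}
4. bearing@(1, 0, -1) [-z clear] — {bearing, bracket, flange, gear}
5. pin@(0, 0, -1) [-x clear] — {bearing, bracket, flange, gear, pin}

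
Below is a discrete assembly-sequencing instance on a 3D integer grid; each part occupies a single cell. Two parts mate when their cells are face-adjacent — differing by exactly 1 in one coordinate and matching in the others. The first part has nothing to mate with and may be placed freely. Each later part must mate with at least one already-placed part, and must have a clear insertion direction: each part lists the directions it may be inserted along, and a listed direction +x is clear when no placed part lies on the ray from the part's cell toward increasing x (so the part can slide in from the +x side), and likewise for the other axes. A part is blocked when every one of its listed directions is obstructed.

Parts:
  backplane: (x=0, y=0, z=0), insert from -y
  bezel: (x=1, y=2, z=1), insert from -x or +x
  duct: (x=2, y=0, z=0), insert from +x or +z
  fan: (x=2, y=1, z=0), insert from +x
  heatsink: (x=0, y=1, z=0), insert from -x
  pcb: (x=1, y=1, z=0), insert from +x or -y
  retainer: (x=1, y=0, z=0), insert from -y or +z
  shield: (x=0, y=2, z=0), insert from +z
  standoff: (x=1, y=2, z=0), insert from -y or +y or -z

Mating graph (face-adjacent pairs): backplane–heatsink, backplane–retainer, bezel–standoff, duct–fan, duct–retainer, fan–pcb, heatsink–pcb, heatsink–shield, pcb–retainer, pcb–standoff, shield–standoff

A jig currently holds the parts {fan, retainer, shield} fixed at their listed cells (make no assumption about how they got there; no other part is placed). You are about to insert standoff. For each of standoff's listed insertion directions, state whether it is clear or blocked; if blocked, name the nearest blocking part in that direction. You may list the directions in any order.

-y: nearest on ray is retainer@(1, 0, 0) ⇒ blocked
+y: ray from standoff(1, 2, 0) has no placed part ⇒ clear
-z: ray from standoff(1, 2, 0) has no placed part ⇒ clear

+y: clear; -y: blocked by retainer; -z: clear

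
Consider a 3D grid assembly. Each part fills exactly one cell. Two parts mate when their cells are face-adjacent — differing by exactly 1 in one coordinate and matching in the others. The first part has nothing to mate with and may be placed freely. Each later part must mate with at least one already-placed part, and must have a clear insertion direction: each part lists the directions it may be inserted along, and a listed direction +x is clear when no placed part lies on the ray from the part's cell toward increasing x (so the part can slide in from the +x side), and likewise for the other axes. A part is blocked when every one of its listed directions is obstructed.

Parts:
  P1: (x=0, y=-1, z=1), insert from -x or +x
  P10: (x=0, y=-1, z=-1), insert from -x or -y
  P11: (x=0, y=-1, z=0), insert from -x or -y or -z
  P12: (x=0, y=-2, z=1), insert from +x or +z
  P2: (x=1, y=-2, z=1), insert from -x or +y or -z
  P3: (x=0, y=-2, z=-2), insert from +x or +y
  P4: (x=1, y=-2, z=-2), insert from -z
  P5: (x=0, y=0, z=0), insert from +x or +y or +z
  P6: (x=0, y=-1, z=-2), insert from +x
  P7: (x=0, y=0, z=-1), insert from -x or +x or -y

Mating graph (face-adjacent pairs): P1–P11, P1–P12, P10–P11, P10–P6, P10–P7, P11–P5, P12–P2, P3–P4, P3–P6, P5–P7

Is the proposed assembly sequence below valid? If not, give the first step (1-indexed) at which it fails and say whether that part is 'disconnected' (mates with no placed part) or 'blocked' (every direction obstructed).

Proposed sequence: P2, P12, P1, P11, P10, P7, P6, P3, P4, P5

Valid

1. P2@(1, -2, 1) [-x clear] — {P2}
2. P12@(0, -2, 1) [+z clear] — {P12, P2}
3. P1@(0, -1, 1) [-x clear] — {P1, P12, P2}
4. P11@(0, -1, 0) [-x clear] — {P1, P11, P12, P2}
5. P10@(0, -1, -1) [-x clear] — {P1, P10, P11, P12, P2}
6. P7@(0, 0, -1) [-x clear] — {P1, P10, P11, P12, P2, P7}
7. P6@(0, -1, -2) [+x clear] — {P1, P10, P11, P12, P2, P6, P7}
8. P3@(0, -2, -2) [+x clear] — {P1, P10, P11, P12, P2, P3, P6, P7}
9. P4@(1, -2, -2) [-z clear] — {P1, P10, P11, P12, P2, P3, P4, P6, P7}
10. P5@(0, 0, 0) [+x clear] — {P1, P10, P11, P12, P2, P3, P4, P5, P6, P7}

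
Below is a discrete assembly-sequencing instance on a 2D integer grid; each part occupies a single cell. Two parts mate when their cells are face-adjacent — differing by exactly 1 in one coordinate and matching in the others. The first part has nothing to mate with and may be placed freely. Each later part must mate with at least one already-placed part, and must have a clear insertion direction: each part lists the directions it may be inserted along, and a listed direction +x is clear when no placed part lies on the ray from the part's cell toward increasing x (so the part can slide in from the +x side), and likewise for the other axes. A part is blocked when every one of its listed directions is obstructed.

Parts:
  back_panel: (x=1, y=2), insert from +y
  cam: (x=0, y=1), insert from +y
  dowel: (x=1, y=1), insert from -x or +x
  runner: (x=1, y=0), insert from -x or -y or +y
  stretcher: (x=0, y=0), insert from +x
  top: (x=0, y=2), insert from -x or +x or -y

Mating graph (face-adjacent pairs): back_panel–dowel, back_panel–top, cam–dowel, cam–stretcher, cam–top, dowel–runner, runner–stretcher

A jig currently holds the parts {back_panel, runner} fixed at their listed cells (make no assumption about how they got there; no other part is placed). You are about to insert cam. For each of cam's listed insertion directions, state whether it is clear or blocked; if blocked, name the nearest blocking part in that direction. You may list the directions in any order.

+y: clear

+y: ray from cam(0, 1) has no placed part ⇒ clear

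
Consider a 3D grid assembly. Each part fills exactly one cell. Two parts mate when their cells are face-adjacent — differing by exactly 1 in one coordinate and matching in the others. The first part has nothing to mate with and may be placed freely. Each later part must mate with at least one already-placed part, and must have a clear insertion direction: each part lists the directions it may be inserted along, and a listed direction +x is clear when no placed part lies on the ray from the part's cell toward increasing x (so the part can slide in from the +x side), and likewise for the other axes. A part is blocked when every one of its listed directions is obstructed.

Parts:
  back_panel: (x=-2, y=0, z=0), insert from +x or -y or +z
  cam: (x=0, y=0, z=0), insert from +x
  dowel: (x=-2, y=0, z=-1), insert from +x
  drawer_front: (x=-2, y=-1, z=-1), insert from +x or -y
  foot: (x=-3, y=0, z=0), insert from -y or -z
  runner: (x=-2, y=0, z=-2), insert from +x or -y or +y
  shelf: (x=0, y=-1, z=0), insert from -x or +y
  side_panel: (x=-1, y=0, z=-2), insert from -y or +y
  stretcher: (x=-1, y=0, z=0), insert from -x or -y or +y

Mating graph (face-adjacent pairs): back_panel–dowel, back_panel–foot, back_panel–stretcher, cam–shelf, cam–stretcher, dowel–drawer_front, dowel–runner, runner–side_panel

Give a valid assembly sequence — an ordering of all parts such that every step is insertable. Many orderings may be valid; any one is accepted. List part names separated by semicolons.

1. back_panel@(-2, 0, 0) [+x clear] — {back_panel}
2. stretcher@(-1, 0, 0) [-y clear] — {back_panel, stretcher}
3. cam@(0, 0, 0) [+x clear] — {back_panel, cam, stretcher}
4. shelf@(0, -1, 0) [-x clear] — {back_panel, cam, shelf, stretcher}
5. dowel@(-2, 0, -1) [+x clear] — {back_panel, cam, dowel, shelf, stretcher}
6. runner@(-2, 0, -2) [+x clear] — {back_panel, cam, dowel, runner, shelf, stretcher}
7. side_panel@(-1, 0, -2) [-y clear] — {back_panel, cam, dowel, runner, shelf, side_panel, stretcher}
8. drawer_front@(-2, -1, -1) [+x clear] — {back_panel, cam, dowel, drawer_front, runner, shelf, side_panel, stretcher}
9. foot@(-3, 0, 0) [-y clear] — {back_panel, cam, dowel, drawer_front, foot, runner, shelf, side_panel, stretcher}

back_panel; stretcher; cam; shelf; dowel; runner; side_panel; drawer_front; foot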